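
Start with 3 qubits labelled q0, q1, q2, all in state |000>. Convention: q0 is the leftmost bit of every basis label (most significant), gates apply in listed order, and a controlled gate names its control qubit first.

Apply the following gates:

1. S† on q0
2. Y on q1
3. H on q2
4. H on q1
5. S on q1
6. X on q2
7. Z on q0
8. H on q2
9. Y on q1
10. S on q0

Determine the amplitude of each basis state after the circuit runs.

The final amplitudes are -sqrt(2)*I/2 on |000>, -sqrt(2)/2 on |010>, and 0 on every other basis state.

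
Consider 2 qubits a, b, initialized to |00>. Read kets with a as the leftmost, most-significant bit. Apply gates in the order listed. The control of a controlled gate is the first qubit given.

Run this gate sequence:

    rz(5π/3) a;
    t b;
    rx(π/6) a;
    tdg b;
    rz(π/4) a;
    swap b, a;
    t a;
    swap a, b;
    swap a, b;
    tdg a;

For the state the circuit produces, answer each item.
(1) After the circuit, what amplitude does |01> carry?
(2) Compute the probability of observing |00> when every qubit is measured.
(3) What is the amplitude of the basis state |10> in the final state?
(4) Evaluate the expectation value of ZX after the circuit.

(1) The final state's coefficient on |01> equals (-sqrt(2) + sqrt(6))*exp(19*I*pi/24)/4. Key observation: gates 7-10 undo each other exactly, leaving only the rest of the circuit to track.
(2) A full measurement returns |00> with probability sqrt(3)/4 + 1/2.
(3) The amplitude on |10> is 0.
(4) In the final state, ZX has expectation sqrt(2)/4.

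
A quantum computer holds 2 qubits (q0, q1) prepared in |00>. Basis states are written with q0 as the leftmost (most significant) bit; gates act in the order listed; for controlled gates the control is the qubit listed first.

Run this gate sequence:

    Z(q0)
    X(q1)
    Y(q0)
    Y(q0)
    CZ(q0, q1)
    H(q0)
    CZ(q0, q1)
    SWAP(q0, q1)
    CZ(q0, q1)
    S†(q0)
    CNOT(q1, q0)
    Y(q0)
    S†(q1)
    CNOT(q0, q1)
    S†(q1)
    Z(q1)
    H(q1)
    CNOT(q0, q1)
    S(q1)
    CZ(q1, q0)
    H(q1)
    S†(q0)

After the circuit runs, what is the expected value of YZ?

The observable YZ averages to -1.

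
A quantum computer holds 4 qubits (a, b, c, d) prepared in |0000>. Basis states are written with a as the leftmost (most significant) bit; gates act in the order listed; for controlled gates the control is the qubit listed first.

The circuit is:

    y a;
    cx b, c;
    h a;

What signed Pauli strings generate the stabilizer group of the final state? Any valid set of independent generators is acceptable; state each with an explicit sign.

The final state is stabilized by the group generated by -XIII, +IZII, +IIZI, +IIIZ; other independent generating sets are equally valid.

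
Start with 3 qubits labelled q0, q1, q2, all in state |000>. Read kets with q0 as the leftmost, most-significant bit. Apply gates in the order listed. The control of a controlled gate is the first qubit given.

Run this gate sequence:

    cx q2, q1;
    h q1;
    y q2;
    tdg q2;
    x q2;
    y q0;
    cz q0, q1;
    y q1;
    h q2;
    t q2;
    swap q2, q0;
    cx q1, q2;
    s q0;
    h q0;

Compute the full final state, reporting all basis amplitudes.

The resulting statevector has amplitude 0 on |000>, sqrt(2)*(1 - exp(I*pi/4))/4 on |001>, sqrt(2)*(1 - exp(I*pi/4))/4 on |010>, 0 on |011>, 0 on |100>, sqrt(2)*(-1 - exp(I*pi/4))/4 on |101>, sqrt(2)*(-1 - exp(I*pi/4))/4 on |110>, 0 on |111>.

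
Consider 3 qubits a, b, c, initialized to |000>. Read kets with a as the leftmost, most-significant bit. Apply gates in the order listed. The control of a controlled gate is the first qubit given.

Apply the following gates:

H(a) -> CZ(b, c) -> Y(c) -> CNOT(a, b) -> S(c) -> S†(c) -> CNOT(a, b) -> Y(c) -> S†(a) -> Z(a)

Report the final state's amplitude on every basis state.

After the circuit, the state carries amplitude sqrt(2)/2 on |000>, sqrt(2)*I/2 on |100>, and 0 on every other basis state. Key observation: steps 3-8 multiply out to the identity, so the circuit reduces to the remaining gates.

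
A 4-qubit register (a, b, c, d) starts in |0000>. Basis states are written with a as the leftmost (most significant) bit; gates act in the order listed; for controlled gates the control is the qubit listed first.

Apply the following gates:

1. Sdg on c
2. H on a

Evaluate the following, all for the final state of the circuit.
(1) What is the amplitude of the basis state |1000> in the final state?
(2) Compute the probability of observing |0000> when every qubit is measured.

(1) The final state's coefficient on |1000> equals sqrt(2)/2.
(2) A full measurement returns |0000> with probability 1/2.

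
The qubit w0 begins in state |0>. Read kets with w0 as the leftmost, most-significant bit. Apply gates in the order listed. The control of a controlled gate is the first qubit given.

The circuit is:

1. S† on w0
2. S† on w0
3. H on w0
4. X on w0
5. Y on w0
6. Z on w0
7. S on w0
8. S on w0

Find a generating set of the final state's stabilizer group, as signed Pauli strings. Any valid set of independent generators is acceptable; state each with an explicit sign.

The final state is stabilized by the group generated by -X; other independent generating sets are equally valid.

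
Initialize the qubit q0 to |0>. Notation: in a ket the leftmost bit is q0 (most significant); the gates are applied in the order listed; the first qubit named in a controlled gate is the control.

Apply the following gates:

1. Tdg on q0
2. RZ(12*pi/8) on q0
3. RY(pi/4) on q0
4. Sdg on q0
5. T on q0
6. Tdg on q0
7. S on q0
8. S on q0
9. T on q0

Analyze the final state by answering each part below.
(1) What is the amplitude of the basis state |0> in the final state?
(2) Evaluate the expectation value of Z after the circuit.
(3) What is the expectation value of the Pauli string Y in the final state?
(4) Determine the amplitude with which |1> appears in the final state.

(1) The amplitude on |0> is -sqrt(sqrt(2) + 2)*exp(I*pi/4)/2.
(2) In the final state, Z has expectation sqrt(2)/2.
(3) The observable Y averages to 1/2.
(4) The final state's coefficient on |1> equals sqrt(2 - sqrt(2))/2.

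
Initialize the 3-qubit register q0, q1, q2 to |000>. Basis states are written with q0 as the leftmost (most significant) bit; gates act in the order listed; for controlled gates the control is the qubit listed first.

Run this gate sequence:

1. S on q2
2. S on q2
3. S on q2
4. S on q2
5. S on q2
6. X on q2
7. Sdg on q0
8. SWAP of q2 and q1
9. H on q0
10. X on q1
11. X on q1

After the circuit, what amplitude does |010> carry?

The amplitude on |010> is sqrt(2)/2. Key observation: the block from step 1 through step 4 cancels to the identity and can be dropped.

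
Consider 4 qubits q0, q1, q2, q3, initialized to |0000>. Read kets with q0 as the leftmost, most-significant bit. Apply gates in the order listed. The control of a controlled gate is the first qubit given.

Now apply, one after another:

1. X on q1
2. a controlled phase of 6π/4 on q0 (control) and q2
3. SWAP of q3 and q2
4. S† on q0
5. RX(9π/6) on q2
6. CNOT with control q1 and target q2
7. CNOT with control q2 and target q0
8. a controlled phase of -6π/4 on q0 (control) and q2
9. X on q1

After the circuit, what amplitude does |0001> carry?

The amplitude on |0001> is 0.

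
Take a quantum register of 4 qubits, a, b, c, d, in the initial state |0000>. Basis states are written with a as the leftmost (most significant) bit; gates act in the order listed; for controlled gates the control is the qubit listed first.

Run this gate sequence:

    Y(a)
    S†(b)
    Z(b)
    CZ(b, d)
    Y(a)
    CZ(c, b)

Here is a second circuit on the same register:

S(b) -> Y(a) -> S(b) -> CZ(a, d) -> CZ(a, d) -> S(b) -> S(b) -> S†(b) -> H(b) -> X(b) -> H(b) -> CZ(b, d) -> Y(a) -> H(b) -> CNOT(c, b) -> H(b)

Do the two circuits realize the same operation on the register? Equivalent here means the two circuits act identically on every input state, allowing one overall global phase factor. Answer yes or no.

Yes — the two circuits implement the same unitary up to a global phase.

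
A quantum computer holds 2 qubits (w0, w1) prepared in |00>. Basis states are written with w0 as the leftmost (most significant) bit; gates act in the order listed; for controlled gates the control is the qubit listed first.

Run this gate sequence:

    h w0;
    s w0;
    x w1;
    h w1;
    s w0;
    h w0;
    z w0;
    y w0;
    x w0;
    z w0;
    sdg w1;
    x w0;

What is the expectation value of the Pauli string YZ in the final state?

In the final state, YZ has expectation 0.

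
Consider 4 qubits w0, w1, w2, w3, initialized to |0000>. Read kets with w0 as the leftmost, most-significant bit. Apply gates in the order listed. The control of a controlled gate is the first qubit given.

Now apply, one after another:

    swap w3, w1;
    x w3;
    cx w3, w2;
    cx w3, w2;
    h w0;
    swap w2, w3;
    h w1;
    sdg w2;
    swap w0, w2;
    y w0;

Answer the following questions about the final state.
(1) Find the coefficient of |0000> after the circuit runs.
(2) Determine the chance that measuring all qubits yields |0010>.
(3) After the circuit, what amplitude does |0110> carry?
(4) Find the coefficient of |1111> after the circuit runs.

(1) The amplitude on |0000> is -1/2. Key observation: steps 3-4 multiply out to the identity, so the circuit reduces to the remaining gates.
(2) Outcome |0010> occurs with probability 1/4.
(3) |0110> carries amplitude -1/2 in the final state.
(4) |1111> carries amplitude 0 in the final state.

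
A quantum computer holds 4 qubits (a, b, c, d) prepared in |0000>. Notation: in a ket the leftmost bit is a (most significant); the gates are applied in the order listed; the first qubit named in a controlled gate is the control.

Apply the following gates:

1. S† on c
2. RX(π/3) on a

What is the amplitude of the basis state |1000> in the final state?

|1000> carries amplitude -I/2 in the final state.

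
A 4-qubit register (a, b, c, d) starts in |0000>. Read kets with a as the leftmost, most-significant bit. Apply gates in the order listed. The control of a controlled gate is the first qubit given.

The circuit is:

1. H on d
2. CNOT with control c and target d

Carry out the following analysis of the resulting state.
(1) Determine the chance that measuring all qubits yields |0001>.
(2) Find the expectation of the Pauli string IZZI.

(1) A full measurement returns |0001> with probability 1/2.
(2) The observable IZZI averages to 1.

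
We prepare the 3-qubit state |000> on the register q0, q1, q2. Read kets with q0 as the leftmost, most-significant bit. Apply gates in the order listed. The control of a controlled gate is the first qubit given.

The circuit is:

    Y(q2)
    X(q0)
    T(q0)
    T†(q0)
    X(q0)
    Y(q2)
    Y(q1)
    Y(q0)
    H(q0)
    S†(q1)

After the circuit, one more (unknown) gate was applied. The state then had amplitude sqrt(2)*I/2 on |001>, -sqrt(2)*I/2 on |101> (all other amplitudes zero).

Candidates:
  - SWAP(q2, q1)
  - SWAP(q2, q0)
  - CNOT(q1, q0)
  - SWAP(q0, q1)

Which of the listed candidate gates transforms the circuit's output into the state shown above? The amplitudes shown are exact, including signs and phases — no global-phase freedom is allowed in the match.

The applied gate was SWAP(q2, q1). Key observation: gates 1-6 undo each other exactly, leaving only the rest of the circuit to track.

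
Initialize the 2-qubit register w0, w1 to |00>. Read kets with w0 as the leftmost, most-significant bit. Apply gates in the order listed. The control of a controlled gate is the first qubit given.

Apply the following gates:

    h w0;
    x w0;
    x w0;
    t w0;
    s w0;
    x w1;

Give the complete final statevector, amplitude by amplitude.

After the circuit, the state carries amplitude 0 on |00>, sqrt(2)/2 on |01>, 0 on |10>, sqrt(2)*exp(3*I*pi/4)/2 on |11>.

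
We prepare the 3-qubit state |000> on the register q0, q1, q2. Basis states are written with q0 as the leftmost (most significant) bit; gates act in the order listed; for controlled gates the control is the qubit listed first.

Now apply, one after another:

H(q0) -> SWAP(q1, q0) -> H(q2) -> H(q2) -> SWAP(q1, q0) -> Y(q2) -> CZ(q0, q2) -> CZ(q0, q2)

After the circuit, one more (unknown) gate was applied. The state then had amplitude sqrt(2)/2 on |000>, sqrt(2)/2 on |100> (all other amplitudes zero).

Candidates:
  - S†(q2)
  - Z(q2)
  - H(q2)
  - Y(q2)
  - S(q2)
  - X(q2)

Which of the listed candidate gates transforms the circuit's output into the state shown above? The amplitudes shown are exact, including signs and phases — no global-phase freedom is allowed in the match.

The unique candidate consistent with the amplitudes is Y(q2). Key observation: steps 2-5 multiply out to the identity, so the circuit reduces to the remaining gates.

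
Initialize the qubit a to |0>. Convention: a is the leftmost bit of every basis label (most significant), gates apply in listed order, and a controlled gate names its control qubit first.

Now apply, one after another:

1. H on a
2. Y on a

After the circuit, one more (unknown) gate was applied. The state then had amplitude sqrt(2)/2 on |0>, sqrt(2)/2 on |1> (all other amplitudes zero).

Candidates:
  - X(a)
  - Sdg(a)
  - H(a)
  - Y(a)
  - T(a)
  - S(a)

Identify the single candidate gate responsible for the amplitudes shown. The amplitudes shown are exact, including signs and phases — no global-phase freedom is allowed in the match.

The applied gate was Y(a).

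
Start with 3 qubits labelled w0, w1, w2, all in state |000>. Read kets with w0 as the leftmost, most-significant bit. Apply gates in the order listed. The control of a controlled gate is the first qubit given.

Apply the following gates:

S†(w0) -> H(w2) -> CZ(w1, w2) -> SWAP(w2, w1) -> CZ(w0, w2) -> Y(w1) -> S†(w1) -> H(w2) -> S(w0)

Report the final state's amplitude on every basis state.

After the circuit, the state carries amplitude -I/2 on |000>, -I/2 on |001>, 1/2 on |010>, 1/2 on |011>, 0 on |100>, 0 on |101>, 0 on |110>, 0 on |111>.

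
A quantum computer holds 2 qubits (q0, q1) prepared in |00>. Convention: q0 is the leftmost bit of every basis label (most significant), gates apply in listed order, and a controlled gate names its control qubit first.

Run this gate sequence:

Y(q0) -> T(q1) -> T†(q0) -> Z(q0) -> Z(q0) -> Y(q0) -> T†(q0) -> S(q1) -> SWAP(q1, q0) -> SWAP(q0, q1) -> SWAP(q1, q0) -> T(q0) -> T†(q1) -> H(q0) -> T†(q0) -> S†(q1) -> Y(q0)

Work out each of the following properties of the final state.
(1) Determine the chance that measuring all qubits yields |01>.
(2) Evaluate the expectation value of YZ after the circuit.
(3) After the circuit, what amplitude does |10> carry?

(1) The probability of measuring |01> is 0.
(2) In the final state, YZ has expectation -sqrt(2)/2.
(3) The final state's coefficient on |10> equals sqrt(2)*exp(I*pi/4)/2.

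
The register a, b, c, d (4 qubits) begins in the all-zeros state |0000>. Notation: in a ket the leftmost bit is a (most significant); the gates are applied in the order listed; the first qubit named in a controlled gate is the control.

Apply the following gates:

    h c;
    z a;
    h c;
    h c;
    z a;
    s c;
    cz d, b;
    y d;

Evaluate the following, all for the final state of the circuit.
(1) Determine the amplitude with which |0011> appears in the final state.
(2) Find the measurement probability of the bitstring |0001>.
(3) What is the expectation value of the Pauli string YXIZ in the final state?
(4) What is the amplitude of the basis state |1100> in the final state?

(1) |0011> carries amplitude -sqrt(2)/2 in the final state. Key observation: gates 2-5 undo each other exactly, leaving only the rest of the circuit to track.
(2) Outcome |0001> occurs with probability 1/2.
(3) The expectation value of YXIZ is 0.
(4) The final state's coefficient on |1100> equals 0.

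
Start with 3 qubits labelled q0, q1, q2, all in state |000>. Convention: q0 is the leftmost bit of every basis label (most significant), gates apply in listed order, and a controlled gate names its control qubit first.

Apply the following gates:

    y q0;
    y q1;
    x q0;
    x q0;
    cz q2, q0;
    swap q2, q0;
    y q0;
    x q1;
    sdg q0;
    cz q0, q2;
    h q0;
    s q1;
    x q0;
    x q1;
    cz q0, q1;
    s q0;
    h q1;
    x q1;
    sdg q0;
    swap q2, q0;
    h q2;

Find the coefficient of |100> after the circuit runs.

The final state's coefficient on |100> equals sqrt(2)/2.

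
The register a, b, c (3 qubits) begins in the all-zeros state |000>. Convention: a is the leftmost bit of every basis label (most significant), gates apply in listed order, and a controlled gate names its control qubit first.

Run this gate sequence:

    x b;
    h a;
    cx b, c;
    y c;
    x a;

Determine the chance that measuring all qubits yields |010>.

Outcome |010> occurs with probability 1/2.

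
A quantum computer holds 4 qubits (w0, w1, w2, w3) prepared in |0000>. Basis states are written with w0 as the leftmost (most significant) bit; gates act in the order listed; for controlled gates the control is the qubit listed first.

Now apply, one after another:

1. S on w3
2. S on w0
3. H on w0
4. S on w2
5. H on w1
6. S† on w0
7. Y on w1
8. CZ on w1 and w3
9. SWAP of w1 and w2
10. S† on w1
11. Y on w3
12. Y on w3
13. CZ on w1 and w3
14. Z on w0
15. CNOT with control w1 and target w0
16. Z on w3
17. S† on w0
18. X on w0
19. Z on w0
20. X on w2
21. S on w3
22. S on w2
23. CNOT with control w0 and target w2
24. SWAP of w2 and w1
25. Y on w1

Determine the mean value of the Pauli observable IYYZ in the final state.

The observable IYYZ averages to 0.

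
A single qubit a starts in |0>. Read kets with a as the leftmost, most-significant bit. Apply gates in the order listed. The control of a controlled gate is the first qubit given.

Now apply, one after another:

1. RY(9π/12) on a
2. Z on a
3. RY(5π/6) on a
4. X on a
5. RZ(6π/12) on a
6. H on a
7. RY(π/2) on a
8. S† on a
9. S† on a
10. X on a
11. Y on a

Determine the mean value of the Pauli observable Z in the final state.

In the final state, Z has expectation sqrt(2)/4 + sqrt(6)/4.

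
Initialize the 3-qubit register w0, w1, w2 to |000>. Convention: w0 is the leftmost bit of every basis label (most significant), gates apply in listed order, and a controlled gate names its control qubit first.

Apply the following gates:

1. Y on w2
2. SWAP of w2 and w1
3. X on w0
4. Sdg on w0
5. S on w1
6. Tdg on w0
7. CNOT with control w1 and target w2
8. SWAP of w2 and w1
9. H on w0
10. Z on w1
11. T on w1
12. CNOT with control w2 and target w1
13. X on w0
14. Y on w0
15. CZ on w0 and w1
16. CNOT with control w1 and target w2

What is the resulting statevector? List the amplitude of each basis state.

The final amplitudes are -sqrt(2)/2 on |001>, -sqrt(2)/2 on |101>, and 0 on every other basis state.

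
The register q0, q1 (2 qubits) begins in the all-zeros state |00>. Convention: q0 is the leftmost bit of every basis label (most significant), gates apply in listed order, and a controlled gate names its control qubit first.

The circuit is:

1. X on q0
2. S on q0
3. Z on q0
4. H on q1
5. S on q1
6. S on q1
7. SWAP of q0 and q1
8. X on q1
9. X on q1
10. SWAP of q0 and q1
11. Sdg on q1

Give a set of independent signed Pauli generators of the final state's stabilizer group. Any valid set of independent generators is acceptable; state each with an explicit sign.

The stabilizer group can be generated by +IY, -ZI, among other valid generating sets. Key observation: gates 6-11 undo each other exactly, leaving only the rest of the circuit to track.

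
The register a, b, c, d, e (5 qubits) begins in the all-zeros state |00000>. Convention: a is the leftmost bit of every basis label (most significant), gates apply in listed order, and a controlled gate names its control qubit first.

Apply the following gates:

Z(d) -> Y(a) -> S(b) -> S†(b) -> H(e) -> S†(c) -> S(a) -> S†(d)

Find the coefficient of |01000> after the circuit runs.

|01000> carries amplitude 0 in the final state. Key observation: steps 3-4 multiply out to the identity, so the circuit reduces to the remaining gates.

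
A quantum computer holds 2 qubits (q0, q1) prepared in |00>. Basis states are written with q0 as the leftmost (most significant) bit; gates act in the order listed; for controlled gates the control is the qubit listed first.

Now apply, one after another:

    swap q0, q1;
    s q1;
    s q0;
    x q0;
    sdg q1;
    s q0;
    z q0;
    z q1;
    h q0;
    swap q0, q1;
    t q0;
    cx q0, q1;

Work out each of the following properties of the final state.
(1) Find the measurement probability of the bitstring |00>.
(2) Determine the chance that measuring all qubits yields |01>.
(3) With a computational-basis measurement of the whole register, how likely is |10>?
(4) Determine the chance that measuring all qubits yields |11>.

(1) A full measurement returns |00> with probability 1/2.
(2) The probability of measuring |01> is 1/2.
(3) Outcome |10> occurs with probability 0.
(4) A full measurement returns |11> with probability 0.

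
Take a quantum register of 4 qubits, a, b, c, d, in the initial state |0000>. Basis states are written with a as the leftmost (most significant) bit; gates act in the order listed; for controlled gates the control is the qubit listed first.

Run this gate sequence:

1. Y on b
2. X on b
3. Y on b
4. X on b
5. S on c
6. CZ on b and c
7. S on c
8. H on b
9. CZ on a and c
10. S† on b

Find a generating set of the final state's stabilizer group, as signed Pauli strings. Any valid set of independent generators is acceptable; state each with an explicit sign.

One valid set of independent stabilizer generators is -IYII, +ZIII, +IIZI, +IIIZ (any independent generating set of the same group is equally correct).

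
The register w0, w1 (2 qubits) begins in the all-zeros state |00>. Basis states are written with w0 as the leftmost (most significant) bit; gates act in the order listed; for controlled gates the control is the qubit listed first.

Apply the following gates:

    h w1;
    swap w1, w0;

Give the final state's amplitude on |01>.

The final state's coefficient on |01> equals 0.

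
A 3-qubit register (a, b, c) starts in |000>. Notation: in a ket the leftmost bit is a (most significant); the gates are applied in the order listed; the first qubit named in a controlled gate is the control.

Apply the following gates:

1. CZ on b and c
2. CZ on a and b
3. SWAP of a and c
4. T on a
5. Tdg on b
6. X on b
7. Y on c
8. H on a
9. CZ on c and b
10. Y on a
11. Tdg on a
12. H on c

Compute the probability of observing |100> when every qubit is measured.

Outcome |100> occurs with probability 0.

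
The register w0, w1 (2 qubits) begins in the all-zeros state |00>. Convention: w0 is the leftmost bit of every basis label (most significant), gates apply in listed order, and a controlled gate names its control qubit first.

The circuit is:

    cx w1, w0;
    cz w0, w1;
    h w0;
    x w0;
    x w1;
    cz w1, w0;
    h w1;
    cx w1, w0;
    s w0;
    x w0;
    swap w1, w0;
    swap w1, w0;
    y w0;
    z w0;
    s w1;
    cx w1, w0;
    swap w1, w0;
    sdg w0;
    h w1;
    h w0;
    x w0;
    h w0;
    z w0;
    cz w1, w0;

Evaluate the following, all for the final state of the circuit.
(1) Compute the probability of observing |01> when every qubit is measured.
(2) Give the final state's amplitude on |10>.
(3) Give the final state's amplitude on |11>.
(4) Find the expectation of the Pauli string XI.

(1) A full measurement returns |01> with probability 1/4. Key observation: steps 20-23 multiply out to the identity, so the circuit reduces to the remaining gates.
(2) The amplitude on |10> is sqrt(2)*(-1 - I)/4.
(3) The amplitude on |11> is sqrt(2)*(1 - I)/4.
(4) The expectation value of XI is 1.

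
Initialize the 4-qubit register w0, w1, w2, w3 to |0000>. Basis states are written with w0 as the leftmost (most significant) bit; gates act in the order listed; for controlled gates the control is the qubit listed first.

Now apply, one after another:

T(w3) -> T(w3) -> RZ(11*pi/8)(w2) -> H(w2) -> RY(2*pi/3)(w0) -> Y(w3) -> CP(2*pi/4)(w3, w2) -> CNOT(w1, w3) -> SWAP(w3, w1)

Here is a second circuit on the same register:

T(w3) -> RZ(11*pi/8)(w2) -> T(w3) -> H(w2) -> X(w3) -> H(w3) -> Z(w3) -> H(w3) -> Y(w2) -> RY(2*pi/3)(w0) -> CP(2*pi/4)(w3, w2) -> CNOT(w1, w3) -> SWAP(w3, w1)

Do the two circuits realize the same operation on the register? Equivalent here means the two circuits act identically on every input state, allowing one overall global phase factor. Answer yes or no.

No: there is an input state on which the two circuits produce genuinely different outputs (not merely differing by a phase).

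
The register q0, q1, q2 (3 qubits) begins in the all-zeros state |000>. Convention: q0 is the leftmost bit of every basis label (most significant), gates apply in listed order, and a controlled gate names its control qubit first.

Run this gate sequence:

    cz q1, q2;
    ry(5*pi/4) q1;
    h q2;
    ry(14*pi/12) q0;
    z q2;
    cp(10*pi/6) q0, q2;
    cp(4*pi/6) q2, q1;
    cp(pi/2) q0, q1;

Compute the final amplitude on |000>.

|000> carries amplitude (-1 + sqrt(3))*sqrt(2 - sqrt(2))/8 in the final state.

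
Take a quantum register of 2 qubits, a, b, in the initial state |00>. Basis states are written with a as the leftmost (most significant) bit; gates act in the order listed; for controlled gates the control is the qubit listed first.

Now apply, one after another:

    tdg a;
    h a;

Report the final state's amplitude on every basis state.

The resulting statevector has amplitude sqrt(2)/2 on |00>, 0 on |01>, sqrt(2)/2 on |10>, 0 on |11>.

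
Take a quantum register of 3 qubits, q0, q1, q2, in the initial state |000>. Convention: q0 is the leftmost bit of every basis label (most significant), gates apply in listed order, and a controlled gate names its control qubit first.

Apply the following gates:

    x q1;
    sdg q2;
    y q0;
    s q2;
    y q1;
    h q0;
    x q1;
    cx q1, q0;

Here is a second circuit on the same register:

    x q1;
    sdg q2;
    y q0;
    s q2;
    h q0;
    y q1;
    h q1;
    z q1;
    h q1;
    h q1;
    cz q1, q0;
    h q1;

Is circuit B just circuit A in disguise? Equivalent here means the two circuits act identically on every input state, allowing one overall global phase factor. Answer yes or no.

No — the two circuits implement different unitaries, even allowing a global phase.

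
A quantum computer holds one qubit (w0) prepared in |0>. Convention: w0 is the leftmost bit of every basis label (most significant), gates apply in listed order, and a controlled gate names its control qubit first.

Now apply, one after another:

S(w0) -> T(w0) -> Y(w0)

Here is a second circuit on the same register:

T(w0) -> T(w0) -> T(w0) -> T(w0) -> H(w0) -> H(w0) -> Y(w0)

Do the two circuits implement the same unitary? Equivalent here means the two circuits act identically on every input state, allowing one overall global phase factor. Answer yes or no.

No, they are not equivalent — no single phase factor reconciles the two unitaries.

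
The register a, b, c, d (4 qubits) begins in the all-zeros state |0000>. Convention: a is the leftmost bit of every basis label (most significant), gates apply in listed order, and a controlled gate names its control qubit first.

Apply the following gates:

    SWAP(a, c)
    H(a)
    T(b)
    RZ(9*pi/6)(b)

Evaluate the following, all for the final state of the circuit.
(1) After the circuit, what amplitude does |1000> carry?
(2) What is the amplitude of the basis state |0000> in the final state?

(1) The final state's coefficient on |1000> equals -sqrt(2)*exp(I*pi/4)/2.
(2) |0000> carries amplitude -sqrt(2)*exp(I*pi/4)/2 in the final state.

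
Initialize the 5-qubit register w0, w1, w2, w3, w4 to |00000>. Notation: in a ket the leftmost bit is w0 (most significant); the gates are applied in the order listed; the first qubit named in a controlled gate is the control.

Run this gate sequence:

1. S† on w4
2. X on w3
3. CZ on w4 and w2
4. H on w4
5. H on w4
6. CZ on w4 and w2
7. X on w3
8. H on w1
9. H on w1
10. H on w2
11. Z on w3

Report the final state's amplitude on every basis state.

After the circuit, the state carries amplitude sqrt(2)/2 on |00000>, sqrt(2)/2 on |00100>, and 0 on every other basis state. Key observation: steps 2-7 multiply out to the identity, so the circuit reduces to the remaining gates.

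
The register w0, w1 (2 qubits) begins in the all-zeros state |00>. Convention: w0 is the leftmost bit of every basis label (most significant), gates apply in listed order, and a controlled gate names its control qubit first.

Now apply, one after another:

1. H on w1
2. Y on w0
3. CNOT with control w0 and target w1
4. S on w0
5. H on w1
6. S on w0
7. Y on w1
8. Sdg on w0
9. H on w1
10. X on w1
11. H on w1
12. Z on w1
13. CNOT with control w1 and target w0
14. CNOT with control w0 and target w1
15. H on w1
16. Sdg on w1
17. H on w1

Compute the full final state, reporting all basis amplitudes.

The resulting statevector has amplitude 1/2 - I/2 on |00>, -1/2 - I/2 on |01>, 0 on |10>, 0 on |11>.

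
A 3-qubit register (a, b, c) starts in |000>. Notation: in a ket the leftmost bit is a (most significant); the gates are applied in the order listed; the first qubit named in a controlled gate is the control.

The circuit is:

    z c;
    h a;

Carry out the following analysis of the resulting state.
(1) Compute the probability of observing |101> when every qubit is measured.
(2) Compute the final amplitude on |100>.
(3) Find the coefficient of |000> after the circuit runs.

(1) A full measurement returns |101> with probability 0.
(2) The final state's coefficient on |100> equals sqrt(2)/2.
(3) The final state's coefficient on |000> equals sqrt(2)/2.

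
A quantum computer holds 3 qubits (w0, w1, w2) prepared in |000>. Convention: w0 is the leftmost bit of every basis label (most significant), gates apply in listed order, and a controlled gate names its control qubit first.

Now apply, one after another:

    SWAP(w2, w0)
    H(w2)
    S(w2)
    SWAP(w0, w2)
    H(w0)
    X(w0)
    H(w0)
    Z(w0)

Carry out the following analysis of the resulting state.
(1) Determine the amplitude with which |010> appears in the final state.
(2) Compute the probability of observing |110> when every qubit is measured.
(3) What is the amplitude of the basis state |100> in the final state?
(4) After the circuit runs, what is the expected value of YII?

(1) The final state's coefficient on |010> equals 0.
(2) The probability of measuring |110> is 0.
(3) The final state's coefficient on |100> equals sqrt(2)*I/2.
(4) The observable YII averages to 1.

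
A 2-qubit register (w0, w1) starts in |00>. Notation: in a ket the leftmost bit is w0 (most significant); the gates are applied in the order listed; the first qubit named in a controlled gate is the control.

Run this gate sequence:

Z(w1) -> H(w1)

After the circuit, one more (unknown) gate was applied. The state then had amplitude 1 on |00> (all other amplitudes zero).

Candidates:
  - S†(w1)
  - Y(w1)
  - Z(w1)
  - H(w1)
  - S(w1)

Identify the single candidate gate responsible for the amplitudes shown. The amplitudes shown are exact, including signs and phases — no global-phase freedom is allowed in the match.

The unique candidate consistent with the amplitudes is H(w1).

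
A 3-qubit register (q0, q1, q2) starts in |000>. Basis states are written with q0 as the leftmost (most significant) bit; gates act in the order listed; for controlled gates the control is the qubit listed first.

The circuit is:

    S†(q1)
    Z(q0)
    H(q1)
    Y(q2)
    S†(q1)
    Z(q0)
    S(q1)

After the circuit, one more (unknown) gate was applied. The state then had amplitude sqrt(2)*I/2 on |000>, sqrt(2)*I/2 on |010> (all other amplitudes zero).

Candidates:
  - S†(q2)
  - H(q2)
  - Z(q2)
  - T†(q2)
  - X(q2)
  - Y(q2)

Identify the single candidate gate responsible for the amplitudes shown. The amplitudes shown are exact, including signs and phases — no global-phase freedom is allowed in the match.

The applied gate was X(q2).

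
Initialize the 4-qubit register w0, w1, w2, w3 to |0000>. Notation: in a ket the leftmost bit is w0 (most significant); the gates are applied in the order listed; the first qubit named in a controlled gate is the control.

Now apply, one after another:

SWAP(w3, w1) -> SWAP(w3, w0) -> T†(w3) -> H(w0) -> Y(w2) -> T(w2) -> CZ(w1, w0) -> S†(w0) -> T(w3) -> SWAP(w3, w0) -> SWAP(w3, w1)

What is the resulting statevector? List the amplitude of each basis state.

After the circuit, the state carries amplitude sqrt(2)*exp(3*I*pi/4)/2 on |0010>, sqrt(2)*exp(I*pi/4)/2 on |0110>, and 0 on every other basis state.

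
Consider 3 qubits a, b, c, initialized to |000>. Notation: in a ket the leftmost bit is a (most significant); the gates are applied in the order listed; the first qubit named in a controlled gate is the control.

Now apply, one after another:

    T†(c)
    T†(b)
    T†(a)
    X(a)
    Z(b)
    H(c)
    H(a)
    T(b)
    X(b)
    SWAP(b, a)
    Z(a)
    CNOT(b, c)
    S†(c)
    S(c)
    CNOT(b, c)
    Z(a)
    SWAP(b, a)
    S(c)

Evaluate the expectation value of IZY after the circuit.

In the final state, IZY has expectation -1. Key observation: the block from step 10 through step 17 cancels to the identity and can be dropped.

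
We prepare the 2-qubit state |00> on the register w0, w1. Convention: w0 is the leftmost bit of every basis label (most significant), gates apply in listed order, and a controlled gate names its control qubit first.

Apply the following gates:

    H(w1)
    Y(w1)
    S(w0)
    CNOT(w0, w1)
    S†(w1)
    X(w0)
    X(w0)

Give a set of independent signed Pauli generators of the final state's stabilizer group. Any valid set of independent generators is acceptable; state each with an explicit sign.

The stabilizer group can be generated by +IY, +ZI, among other valid generating sets.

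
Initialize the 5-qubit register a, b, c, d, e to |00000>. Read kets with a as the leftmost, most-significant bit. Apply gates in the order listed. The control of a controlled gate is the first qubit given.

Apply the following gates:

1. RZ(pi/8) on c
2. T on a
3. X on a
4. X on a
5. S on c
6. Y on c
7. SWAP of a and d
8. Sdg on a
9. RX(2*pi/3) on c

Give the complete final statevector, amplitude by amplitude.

The final amplitudes are -sqrt(3)*exp(15*I*pi/16)/2 on |00000>, exp(7*I*pi/16)/2 on |00100>, and 0 on every other basis state. Key observation: the block from step 3 through step 4 cancels to the identity and can be dropped.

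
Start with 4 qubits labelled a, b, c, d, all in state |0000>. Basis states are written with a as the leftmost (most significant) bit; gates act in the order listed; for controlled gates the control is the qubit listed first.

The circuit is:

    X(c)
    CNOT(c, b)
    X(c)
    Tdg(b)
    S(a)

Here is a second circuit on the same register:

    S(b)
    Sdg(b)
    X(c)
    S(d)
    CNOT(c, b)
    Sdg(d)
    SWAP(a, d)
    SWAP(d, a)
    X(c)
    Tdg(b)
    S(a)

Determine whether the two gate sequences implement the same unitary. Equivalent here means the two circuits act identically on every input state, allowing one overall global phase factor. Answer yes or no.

Yes, they are equivalent — the unitaries differ by at most a global phase.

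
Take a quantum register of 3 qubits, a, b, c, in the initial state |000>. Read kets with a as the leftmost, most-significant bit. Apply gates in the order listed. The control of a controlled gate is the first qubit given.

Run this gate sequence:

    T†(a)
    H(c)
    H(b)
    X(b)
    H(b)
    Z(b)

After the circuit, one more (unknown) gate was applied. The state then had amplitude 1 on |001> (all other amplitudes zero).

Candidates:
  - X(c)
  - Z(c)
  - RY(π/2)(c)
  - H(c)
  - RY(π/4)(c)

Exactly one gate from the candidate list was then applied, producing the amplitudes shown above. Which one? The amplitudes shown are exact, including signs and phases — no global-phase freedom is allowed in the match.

It was RY(π/2)(c) that produced the state shown. Key observation: the block from step 3 through step 6 cancels to the identity and can be dropped.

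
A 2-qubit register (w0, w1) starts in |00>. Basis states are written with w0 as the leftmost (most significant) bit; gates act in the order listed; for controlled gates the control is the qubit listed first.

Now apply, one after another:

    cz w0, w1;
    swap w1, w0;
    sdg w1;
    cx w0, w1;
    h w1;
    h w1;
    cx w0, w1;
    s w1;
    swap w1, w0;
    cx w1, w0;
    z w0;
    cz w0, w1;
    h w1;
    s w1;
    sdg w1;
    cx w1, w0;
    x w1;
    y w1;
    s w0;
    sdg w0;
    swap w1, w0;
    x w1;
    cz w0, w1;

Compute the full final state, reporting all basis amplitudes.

The resulting statevector has amplitude 0 on |00>, -sqrt(2)*I/2 on |01>, sqrt(2)*I/2 on |10>, 0 on |11>. Key observation: gates 2-9 undo each other exactly, leaving only the rest of the circuit to track.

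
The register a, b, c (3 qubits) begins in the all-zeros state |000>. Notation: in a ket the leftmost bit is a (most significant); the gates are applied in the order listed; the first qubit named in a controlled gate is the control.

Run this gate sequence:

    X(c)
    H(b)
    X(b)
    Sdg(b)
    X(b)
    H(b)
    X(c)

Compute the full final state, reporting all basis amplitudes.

The resulting statevector has amplitude 1/2 - I/2 on |000>, -1/2 - I/2 on |010>, and 0 on every other basis state.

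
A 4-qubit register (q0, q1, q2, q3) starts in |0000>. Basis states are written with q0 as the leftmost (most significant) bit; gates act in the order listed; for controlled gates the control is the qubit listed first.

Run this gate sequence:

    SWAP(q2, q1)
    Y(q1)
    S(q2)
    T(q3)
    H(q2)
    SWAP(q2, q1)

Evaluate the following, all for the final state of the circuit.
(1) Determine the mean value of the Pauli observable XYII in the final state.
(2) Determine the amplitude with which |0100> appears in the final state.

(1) In the final state, XYII has expectation 0.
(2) The amplitude on |0100> is 0.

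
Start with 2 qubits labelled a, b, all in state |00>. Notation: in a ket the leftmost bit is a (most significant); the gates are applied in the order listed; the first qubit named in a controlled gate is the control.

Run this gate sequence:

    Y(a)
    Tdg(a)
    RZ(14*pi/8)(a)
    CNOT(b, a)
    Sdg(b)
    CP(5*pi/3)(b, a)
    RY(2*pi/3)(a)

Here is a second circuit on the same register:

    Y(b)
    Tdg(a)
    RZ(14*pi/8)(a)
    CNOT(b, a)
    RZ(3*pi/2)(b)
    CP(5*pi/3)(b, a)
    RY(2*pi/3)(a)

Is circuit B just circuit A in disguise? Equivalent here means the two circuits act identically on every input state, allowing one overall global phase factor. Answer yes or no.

No: there is an input state on which the two circuits produce genuinely different outputs (not merely differing by a phase).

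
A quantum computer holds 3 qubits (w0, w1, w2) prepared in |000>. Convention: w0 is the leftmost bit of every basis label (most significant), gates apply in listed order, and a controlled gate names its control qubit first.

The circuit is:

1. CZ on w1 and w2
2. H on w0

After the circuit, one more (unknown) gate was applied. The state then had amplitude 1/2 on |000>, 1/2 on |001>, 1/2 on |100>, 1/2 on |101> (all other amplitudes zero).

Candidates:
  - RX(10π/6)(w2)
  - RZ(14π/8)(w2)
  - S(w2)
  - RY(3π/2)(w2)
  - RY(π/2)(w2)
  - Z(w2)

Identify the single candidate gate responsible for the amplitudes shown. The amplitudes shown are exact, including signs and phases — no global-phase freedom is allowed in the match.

The applied gate was RY(π/2)(w2).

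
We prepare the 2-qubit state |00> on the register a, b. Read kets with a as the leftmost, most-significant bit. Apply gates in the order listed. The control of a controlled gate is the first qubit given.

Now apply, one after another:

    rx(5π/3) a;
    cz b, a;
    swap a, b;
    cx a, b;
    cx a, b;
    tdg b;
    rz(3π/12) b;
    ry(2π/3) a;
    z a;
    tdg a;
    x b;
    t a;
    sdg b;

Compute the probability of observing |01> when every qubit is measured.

The probability of measuring |01> is 3/16. Key observation: gates 4-5 undo each other exactly, leaving only the rest of the circuit to track.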